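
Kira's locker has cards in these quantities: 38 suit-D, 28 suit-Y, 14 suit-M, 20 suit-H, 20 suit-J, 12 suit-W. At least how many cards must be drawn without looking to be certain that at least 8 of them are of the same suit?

Pigeonhole: put each drawn card into a box by suit. The largest draw with every box below 8 takes min(count, 7) from each suit.
Σ min(cᵢ, 7) = 7 + 7 + 7 + 7 + 7 + 7 = 42.
Draw number 42 + 1 = 43 must push one box to 8.

43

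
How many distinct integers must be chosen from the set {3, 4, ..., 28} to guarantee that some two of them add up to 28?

Two chosen integers sum to 28 exactly when both halves of some pair {x, 28−x} with 3 ≤ x ≤ 28−x ≤ 25 are chosen — 11 such pairs.
The remaining 4 elements (those with no distinct partner in range) can never complete a 28-sum, so the worst case takes all of them and one from each pair: 4 + 11 = 15.
The 16th integer has to be the second member of some pair, so 15 + 1 = 16.

16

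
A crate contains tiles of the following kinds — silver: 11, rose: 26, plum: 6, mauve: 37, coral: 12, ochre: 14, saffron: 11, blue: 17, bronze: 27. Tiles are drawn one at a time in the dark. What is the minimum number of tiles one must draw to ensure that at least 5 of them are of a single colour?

An adversary could hand out at most 4 tiles per colour: 4 + 4 + 4 + 4 + 4 + 4 + 4 + 4 + 4 = 36 tiles and still no colour has 5.
One more tile lands in a colour already at 4, so 37 draws are enough and 36 are not.

37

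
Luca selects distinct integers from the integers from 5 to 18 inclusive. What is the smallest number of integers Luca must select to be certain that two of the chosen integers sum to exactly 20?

10

Group the elements by complementary pair {x, 20−x}: {5,15}, {6,14}, {7,13}, …, giving 5 two-element pairs; the single value 10 (it cannot pair with itself since the integers are distinct); and 3 integers whose partner 20−x falls outside [5,18].
By the pigeonhole principle, treating each of those 9 groups as a pigeonhole, one can pick one integer per group — 9 integers — with no two summing to 20.
The 10th integer lands in an occupied pair, forcing a sum of 20.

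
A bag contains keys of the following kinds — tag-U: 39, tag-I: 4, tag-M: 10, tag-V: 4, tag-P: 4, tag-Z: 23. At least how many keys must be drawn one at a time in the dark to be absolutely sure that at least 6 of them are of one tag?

An adversary could hand out at most 5 keys per tag (tag-I, tag-V, tag-P run out sooner): 5 + 4 + 5 + 4 + 4 + 5 = 27 keys and still no tag has 6.
By the pigeonhole principle, one more key lands in a tag already at 5, so 28 draws are enough and 27 are not.

28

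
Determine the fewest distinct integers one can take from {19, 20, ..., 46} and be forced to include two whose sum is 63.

A set avoiding the sum 63 can contain at most one of each pair {x, 63−x}, plus the 2 elements whose complement lies outside the range.
The integers 32, …, 46 (15 of them) are such a set: any two sum to at least 32+33 = 65 > 63.
By pigeonhole, any 16th integer completes one of the 13 pairs, so 16 choices force a sum of 63.

16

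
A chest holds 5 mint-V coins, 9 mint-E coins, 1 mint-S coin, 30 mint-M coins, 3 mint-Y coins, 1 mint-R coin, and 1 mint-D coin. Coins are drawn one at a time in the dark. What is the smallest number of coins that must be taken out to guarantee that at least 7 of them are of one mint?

24

Put each drawn coin into a box by mint. The largest draw with every box below 7 takes min(count, 6) from each mint; mints with fewer than 6 contribute all they have.
Σ min(cᵢ, 6) = 5 + 6 + 1 + 6 + 3 + 1 + 1 = 23.
Draw number 23 + 1 = 24 must push one box to 7.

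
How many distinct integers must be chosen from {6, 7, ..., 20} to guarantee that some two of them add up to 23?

Group the elements by complementary pair {x, 23−x}: {6,17}, {7,16}, {8,15}, …, giving 6 two-element pairs and 3 integers whose partner 23−x falls outside [6,20].
By pigeonhole, treating each of those 9 groups as a pigeonhole, one can pick one integer per group — 9 integers — with no two summing to 23.
The 10th integer lands in an occupied pair, forcing a sum of 23.

10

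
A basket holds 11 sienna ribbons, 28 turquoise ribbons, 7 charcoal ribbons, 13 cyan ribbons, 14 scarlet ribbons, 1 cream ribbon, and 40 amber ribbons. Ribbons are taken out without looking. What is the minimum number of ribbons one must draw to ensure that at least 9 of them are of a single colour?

49

The 7 colours are the holes; the ribbons drawn are the pigeons.
To avoid 9 of any one colour, the worst case takes at most 8 of each colour, or every ribbon of a colour that has fewer than 8.
That gives 8 + 8 + 7 + 8 + 8 + 1 + 8 = 48 ribbons with no colour reaching 9.
The next ribbon forces some colour to 9, so 48 + 1 = 49.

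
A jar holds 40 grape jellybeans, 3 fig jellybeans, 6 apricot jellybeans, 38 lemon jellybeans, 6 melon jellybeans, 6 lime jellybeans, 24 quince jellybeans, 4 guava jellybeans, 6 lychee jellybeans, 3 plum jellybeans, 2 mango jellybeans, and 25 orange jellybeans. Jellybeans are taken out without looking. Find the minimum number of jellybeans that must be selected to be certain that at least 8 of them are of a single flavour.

By the pigeonhole principle, the 12 flavours are the holes; the jellybeans drawn are the pigeons.
To avoid 8 of any one flavour, the worst case takes at most 7 of each flavour, or every jellybean of a flavour that has fewer than 7.
That gives 7 + 3 + 6 + 7 + 6 + 6 + 7 + 4 + 6 + 3 + 2 + 7 = 64 jellybeans with no flavour reaching 8.
The next jellybean forces some flavour to 8, so 64 + 1 = 65.

65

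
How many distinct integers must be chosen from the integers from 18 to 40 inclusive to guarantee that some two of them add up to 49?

17

Group the elements by complementary pair {x, 49−x}: {18,31}, {19,30}, {20,29}, …, giving 7 two-element pairs and 9 integers whose partner 49−x falls outside [18,40].
By the pigeonhole principle, treating each of those 16 groups as a pigeonhole, one can pick one integer per group — 16 integers — with no two summing to 49.
The 17th integer lands in an occupied pair, forcing a sum of 49.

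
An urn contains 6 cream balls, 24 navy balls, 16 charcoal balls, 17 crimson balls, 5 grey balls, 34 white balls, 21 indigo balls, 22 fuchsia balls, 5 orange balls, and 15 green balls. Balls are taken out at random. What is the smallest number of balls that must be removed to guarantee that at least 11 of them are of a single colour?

An adversary could hand out at most 10 balls per colour (cream, grey, orange run out sooner): 6 + 10 + 10 + 10 + 5 + 10 + 10 + 10 + 5 + 10 = 86 balls and still no colour has 11.
One more ball lands in a colour already at 10, so 87 draws are enough and 86 are not.

87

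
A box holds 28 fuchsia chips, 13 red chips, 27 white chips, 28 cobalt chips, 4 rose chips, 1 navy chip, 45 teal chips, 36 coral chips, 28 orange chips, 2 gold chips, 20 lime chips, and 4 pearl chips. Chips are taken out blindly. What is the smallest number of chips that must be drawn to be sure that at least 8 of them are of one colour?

By pigeonhole, the 12 colours are the holes; the chips drawn are the pigeons.
To avoid 8 of any one colour, the worst case takes at most 7 of each colour, or every chip of a colour that has fewer than 7.
That gives 7 + 7 + 7 + 7 + 4 + 1 + 7 + 7 + 7 + 2 + 7 + 4 = 67 chips with no colour reaching 8.
The next chip forces some colour to 8, so 67 + 1 = 68.

68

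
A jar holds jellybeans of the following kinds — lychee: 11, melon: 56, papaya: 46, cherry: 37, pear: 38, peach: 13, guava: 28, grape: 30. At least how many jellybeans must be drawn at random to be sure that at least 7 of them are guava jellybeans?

238

In the worst case for collecting guava jellybeans, every non-guava jellybean comes out first.
There are 11 + 56 + 46 + 37 + 38 + 13 + 30 = 231 non-guava jellybeans altogether.
After those, each further jellybean must be guava, so 231 + 7 = 238 draws guarantee 7 guava jellybeans.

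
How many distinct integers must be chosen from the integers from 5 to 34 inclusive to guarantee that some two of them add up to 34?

A set avoiding the sum 34 can contain at most one of each pair {x, 34−x}, plus the 6 elements whose complement lies outside the range or equal to its own complement.
The integers 17, …, 34 (18 of them) are such a set: any two sum to at least 17+18 = 35 > 34.
Any 19th integer completes one of the 12 pairs, so 19 choices force a sum of 34.

19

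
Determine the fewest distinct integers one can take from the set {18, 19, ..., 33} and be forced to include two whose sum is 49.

10

Group the elements by complementary pair {x, 49−x}: {18,31}, {19,30}, {20,29}, …, giving 7 two-element pairs and 2 integers whose partner 49−x falls outside [18,33].
By pigeonhole, treating each of those 9 groups as a pigeonhole, one can pick one integer per group — 9 integers — with no two summing to 49.
The 10th integer lands in an occupied pair, forcing a sum of 49.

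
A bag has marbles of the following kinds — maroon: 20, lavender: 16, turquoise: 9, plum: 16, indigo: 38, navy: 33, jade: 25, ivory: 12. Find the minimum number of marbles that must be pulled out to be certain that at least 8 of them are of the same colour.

Put each drawn marble into a box by colour. The largest draw with every box below 8 takes min(count, 7) from each colour.
Σ min(cᵢ, 7) = 7 + 7 + 7 + 7 + 7 + 7 + 7 + 7 = 56.
Draw number 56 + 1 = 57 must push one box to 8.

57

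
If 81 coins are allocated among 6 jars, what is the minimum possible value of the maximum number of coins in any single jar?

14

Pigeonhole: the 6 jars are the holes and the 81 coins are the pigeons.
If every jar held at most 13 coins, the total would be at most 6 × 13 = 78, which is less than 81.
So some jar holds at least ⌈81/6⌉ = 14 coins.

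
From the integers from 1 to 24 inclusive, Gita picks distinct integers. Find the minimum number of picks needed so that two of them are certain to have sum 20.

Two chosen integers sum to 20 exactly when both halves of some pair {x, 20−x} with 1 ≤ x ≤ 20−x ≤ 19 are chosen — 9 such pairs.
The remaining 6 elements (those with no distinct partner in range) can never complete a 20-sum, so the worst case takes all of them and one from each pair: 6 + 9 = 15.
The 16th integer has to be the second member of some pair, so 15 + 1 = 16.

16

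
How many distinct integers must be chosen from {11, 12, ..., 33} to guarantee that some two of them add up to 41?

A set avoiding the sum 41 can contain at most one of each pair {x, 41−x}, plus the 3 elements whose complement lies outside the range.
The integers 21, …, 33 (13 of them) are such a set: any two sum to at least 21+22 = 43 > 41.
Any 14th integer completes one of the 10 pairs, so 14 choices force a sum of 41.

14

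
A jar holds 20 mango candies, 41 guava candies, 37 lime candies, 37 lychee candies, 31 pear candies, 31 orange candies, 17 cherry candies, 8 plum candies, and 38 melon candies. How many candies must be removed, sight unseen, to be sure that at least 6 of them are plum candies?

258

In the worst case for collecting plum candies, every non-plum candy comes out first.
There are 20 + 41 + 37 + 37 + 31 + 31 + 17 + 38 = 252 non-plum candies altogether.
After those, each further candy must be plum, so 252 + 6 = 258 draws guarantee 6 plum candies.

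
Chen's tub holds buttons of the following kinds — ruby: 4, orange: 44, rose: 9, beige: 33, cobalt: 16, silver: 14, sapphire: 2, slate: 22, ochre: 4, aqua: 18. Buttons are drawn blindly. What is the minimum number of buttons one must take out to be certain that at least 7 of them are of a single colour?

An adversary could hand out at most 6 buttons per colour (ruby, sapphire, ochre run out sooner): 4 + 6 + 6 + 6 + 6 + 6 + 2 + 6 + 4 + 6 = 52 buttons and still no colour has 7.
Pigeonhole: one more button lands in a colour already at 6, so 53 draws are enough and 52 are not.

53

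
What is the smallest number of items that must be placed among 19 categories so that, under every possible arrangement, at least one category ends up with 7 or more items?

With 114 items one could put exactly 6 in each of the 19 categories, and no category would reach 7.
One more item must land in a category that already has 6, giving it 7.
So 19 × 6 + 1 = 115 items are required.

115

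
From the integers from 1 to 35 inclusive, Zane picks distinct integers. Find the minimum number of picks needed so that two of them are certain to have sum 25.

Group the elements by complementary pair {x, 25−x}: {1,24}, {2,23}, {3,22}, …, giving 12 two-element pairs and 11 integers whose partner 25−x falls outside [1,35].
Treating each of those 23 groups as a pigeonhole, one can pick one integer per group — 23 integers — with no two summing to 25.
The 24th integer lands in an occupied pair, forcing a sum of 25.

24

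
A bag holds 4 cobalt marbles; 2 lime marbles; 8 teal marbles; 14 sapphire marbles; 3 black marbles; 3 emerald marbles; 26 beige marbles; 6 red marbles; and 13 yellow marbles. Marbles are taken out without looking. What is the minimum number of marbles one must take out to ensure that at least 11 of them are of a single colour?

57

Put each drawn marble into a box by colour. The largest draw with every box below 11 takes min(count, 10) from each colour; colours with fewer than 10 contribute all they have.
Σ min(cᵢ, 10) = 4 + 2 + 8 + 10 + 3 + 3 + 10 + 6 + 10 = 56.
Draw number 56 + 1 = 57 must push one box to 11.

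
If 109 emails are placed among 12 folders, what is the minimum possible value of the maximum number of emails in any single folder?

By pigeonhole, the 12 folders are the holes and the 109 emails are the pigeons.
If every folder held at most 9 emails, the total would be at most 12 × 9 = 108, which is less than 109.
So some folder holds at least ⌈109/12⌉ = 10 emails.

10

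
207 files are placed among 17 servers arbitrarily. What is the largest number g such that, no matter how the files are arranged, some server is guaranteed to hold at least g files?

Pigeonhole: the 17 servers are the holes and the 207 files are the pigeons.
If every server held at most 12 files, the total would be at most 17 × 12 = 204, which is less than 207.
So some server holds at least ⌈207/17⌉ = 13 files.

13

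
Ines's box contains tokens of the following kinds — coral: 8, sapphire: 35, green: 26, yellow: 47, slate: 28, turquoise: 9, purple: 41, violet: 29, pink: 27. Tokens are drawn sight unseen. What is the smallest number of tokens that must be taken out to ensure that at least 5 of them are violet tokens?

226

In the worst case for collecting violet tokens, every non-violet token comes out first.
There are 8 + 35 + 26 + 47 + 28 + 9 + 41 + 27 = 221 non-violet tokens altogether.
After those, each further token must be violet, so 221 + 5 = 226 draws guarantee 5 violet tokens.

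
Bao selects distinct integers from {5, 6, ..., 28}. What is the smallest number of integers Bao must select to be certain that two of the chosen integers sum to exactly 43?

18

Two chosen integers sum to 43 exactly when both halves of some pair {x, 43−x} with 15 ≤ x ≤ 43−x ≤ 28 are chosen — 7 such pairs.
The remaining 10 elements (those with no distinct partner in range) can never complete a 43-sum, so the worst case takes all of them and one from each pair: 10 + 7 = 17.
The 18th integer has to be the second member of some pair, so 17 + 1 = 18.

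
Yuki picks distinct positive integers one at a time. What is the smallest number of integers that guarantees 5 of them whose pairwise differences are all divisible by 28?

Integers whose pairwise differences are multiples of 28 are exactly those sharing a remainder mod 28. Pigeonhole: the 28 residue classes mod 28 are the pigeonholes.
With 112 integers one could put 4 in each residue class and have no class reach 5.
The 113th integer pushes some class to 5, so 28·4 + 1 = 113.

113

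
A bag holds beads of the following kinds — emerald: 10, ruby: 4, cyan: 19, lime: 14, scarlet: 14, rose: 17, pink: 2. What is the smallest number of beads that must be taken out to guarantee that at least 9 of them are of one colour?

The 7 colours are the holes; the beads drawn are the pigeons.
To avoid 9 of any one colour, the worst case takes at most 8 of each colour, or every bead of a colour that has fewer than 8.
That gives 8 + 4 + 8 + 8 + 8 + 8 + 2 = 46 beads with no colour reaching 9.
The next bead forces some colour to 9, so 46 + 1 = 47.

47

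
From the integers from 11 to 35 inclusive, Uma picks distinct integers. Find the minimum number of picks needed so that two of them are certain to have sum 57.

Group the elements by complementary pair {x, 57−x}: {22,35}, {23,34}, {24,33}, …, giving 7 two-element pairs and 11 integers whose partner 57−x falls outside [11,35].
By pigeonhole, treating each of those 18 groups as a pigeonhole, one can pick one integer per group — 18 integers — with no two summing to 57.
The 19th integer lands in an occupied pair, forcing a sum of 57.

19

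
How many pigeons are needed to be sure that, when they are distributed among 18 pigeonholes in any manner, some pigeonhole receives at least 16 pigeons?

With 270 pigeons one could put exactly 15 in each of the 18 pigeonholes, and no pigeonhole would reach 16.
One more pigeon must land in a pigeonhole that already has 15, giving it 16.
So 18 × 15 + 1 = 271 pigeons are required.

271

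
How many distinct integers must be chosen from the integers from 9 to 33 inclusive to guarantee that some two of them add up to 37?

16

Group the elements by complementary pair {x, 37−x}: {9,28}, {10,27}, {11,26}, …, giving 10 two-element pairs and 5 integers whose partner 37−x falls outside [9,33].
Treating each of those 15 groups as a pigeonhole, one can pick one integer per group — 15 integers — with no two summing to 37.
The 16th integer lands in an occupied pair, forcing a sum of 37.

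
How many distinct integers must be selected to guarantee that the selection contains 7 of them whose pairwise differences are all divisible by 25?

151

Integers whose pairwise differences are multiples of 25 are exactly those sharing a remainder mod 25. By pigeonhole, the 25 residue classes mod 25 are the pigeonholes.
With 150 integers one could put 6 in each residue class and have no class reach 7.
The 151st integer pushes some class to 7, so 25·6 + 1 = 151.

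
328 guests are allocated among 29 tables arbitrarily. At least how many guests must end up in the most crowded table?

By pigeonhole, the 29 tables are the holes and the 328 guests are the pigeons.
If every table held at most 11 guests, the total would be at most 29 × 11 = 319, which is less than 328.
So some table holds at least ⌈328/29⌉ = 12 guests.

12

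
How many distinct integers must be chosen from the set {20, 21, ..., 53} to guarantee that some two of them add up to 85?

24

Group the elements by complementary pair {x, 85−x}: {32,53}, {33,52}, {34,51}, …, giving 11 two-element pairs and 12 integers whose partner 85−x falls outside [20,53].
By pigeonhole, treating each of those 23 groups as a pigeonhole, one can pick one integer per group — 23 integers — with no two summing to 85.
The 24th integer lands in an occupied pair, forcing a sum of 85.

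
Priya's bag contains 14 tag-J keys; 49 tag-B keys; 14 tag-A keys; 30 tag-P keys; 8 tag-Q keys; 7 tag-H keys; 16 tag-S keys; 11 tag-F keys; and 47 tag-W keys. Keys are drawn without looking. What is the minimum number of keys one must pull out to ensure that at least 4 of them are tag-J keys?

186

In the worst case for collecting tag-J keys, every non-tag-J key comes out first.
There are 49 + 14 + 30 + 8 + 7 + 16 + 11 + 47 = 182 non-tag-J keys altogether.
After those, each further key must be tag-J, so 182 + 4 = 186 draws guarantee 4 tag-J keys.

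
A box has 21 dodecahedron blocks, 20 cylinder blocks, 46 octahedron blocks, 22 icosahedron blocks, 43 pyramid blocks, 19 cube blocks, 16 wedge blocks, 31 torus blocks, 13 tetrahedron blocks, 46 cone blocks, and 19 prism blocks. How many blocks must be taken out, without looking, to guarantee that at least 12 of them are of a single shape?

122

By the pigeonhole principle, put each drawn block into a box by shape. The largest draw with every box below 12 takes min(count, 11) from each shape.
Σ min(cᵢ, 11) = 11 + 11 + 11 + 11 + 11 + 11 + 11 + 11 + 11 + 11 + 11 = 121.
Draw number 121 + 1 = 122 must push one box to 12.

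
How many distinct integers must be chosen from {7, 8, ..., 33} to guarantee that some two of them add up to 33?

18

Group the elements by complementary pair {x, 33−x}: {7,26}, {8,25}, {9,24}, …, giving 10 two-element pairs and 7 integers whose partner 33−x falls outside [7,33].
By pigeonhole, treating each of those 17 groups as a pigeonhole, one can pick one integer per group — 17 integers — with no two summing to 33.
The 18th integer lands in an occupied pair, forcing a sum of 33.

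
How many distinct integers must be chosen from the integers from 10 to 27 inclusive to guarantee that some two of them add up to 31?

13

Two chosen integers sum to 31 exactly when both halves of some pair {x, 31−x} with 10 ≤ x ≤ 31−x ≤ 21 are chosen — 6 such pairs.
The remaining 6 elements (those with no distinct partner in range) can never complete a 31-sum, so the worst case takes all of them and one from each pair: 6 + 6 = 12.
The 13th integer has to be the second member of some pair, so 12 + 1 = 13.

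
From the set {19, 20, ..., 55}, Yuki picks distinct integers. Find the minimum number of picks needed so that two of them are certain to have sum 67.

Two chosen integers sum to 67 exactly when both halves of some pair {x, 67−x} with 19 ≤ x ≤ 67−x ≤ 48 are chosen — 15 such pairs.
The remaining 7 elements (those with no distinct partner in range) can never complete a 67-sum, so the worst case takes all of them and one from each pair: 7 + 15 = 22.
The 23rd integer has to be the second member of some pair, so 22 + 1 = 23.

23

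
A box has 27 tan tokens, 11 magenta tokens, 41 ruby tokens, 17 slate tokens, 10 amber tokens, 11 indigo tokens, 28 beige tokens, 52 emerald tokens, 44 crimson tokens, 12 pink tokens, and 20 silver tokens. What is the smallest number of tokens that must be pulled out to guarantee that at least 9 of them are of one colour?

89

An adversary could hand out at most 8 tokens per colour: 8 + 8 + 8 + 8 + 8 + 8 + 8 + 8 + 8 + 8 + 8 = 88 tokens and still no colour has 9.
One more token lands in a colour already at 8, so 89 draws are enough and 88 are not.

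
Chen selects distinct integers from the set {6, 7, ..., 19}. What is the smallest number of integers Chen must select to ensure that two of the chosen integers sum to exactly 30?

11

Two chosen integers sum to 30 exactly when both halves of some pair {x, 30−x} with 11 ≤ x ≤ 30−x ≤ 19 are chosen — 4 such pairs.
The remaining 6 elements (those with no distinct partner in range) can never complete a 30-sum, so the worst case takes all of them and one from each pair: 6 + 4 = 10.
By the pigeonhole principle, the 11th integer has to be the second member of some pair, so 10 + 1 = 11.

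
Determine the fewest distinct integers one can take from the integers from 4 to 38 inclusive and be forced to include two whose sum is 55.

25

Two chosen integers sum to 55 exactly when both halves of some pair {x, 55−x} with 17 ≤ x ≤ 55−x ≤ 38 are chosen — 11 such pairs.
The remaining 13 elements (those with no distinct partner in range) can never complete a 55-sum, so the worst case takes all of them and one from each pair: 13 + 11 = 24.
By pigeonhole, the 25th integer has to be the second member of some pair, so 24 + 1 = 25.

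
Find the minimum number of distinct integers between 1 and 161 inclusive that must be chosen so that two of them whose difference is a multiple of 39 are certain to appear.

40

Integers whose pairwise differences are multiples of 39 are exactly those sharing a remainder mod 39. By the pigeonhole principle, the 39 residue classes mod 39 are the pigeonholes.
With 39 integers one could put 1 in each residue class and have no class reach 2.
The 40th integer pushes some class to 2, so 39·1 + 1 = 40.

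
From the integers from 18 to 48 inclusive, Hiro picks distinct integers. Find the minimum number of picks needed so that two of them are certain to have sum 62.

Group the elements by complementary pair {x, 62−x}: {18,44}, {19,43}, {20,42}, …, giving 13 two-element pairs, the single value 31 (it cannot pair with itself since the integers are distinct), and 4 integers whose partner 62−x falls outside [18,48].
By the pigeonhole principle, treating each of those 18 groups as a pigeonhole, one can pick one integer per group — 18 integers — with no two summing to 62.
The 19th integer lands in an occupied pair, forcing a sum of 62.

19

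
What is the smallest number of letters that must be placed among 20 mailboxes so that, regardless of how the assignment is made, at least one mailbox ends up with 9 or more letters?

With 160 letters one could put exactly 8 in each of the 20 mailboxes, and no mailbox would reach 9.
One more letter must land in a mailbox that already has 8, giving it 9.
So 20 × 8 + 1 = 161 letters are required.

161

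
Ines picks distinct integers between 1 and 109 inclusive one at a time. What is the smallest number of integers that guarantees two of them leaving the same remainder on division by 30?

The 30 residue classes mod 30 are the pigeonholes.
With 30 integers one could put 1 in each residue class and have no class reach 2.
The 31st integer pushes some class to 2, so 30·1 + 1 = 31.

31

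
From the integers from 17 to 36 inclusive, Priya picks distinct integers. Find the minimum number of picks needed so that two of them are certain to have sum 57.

13

A set avoiding the sum 57 can contain at most one of each pair {x, 57−x}, plus the 4 elements whose complement lies outside the range.
The integers 17, …, 28 (12 of them) are such a set: any two sum to at least 17+18 = 35 and at most 27+28 = 55 < 57.
Pigeonhole: any 13th integer completes one of the 8 pairs, so 13 choices force a sum of 57.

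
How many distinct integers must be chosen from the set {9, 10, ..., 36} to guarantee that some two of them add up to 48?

17

A set avoiding the sum 48 can contain at most one of each pair {x, 48−x}, plus the 4 elements whose complement lies outside the range or equal to its own complement.
The integers 9, …, 24 (16 of them) are such a set: any two sum to at least 9+10 = 19 and at most 23+24 = 47 < 48.
Pigeonhole: any 17th integer completes one of the 12 pairs, so 17 choices force a sum of 48.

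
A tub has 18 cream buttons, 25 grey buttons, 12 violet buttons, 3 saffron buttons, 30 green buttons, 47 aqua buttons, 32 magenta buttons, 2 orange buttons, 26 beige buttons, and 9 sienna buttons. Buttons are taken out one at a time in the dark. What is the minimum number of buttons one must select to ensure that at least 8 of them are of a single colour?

By pigeonhole, put each drawn button into a box by colour. The largest draw with every box below 8 takes min(count, 7) from each colour; colours with fewer than 7 contribute all they have.
Σ min(cᵢ, 7) = 7 + 7 + 7 + 3 + 7 + 7 + 7 + 2 + 7 + 7 = 61.
Draw number 61 + 1 = 62 must push one box to 8.

62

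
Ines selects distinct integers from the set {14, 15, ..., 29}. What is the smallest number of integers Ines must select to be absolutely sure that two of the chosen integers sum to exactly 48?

12

Two chosen integers sum to 48 exactly when both halves of some pair {x, 48−x} with 19 ≤ x ≤ 48−x ≤ 29 are chosen — 5 such pairs.
The remaining 6 elements (those with no distinct partner in range) can never complete a 48-sum, so the worst case takes all of them and one from each pair: 6 + 5 = 11.
The 12th integer has to be the second member of some pair, so 11 + 1 = 12.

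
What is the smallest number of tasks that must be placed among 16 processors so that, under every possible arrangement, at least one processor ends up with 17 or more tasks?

With 256 tasks one could put exactly 16 in each of the 16 processors, and no processor would reach 17.
One more task must land in a processor that already has 16, giving it 17.
So 16 × 16 + 1 = 257 tasks are required.

257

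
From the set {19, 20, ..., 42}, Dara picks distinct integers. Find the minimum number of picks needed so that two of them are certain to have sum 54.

Two chosen integers sum to 54 exactly when both halves of some pair {x, 54−x} with 19 ≤ x ≤ 54−x ≤ 35 are chosen — 8 such pairs.
The remaining 8 elements (those with no distinct partner in range) can never complete a 54-sum, so the worst case takes all of them and one from each pair: 8 + 8 = 16.
The 17th integer has to be the second member of some pair, so 16 + 1 = 17.

17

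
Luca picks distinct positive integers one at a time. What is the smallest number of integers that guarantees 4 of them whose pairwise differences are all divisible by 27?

82

Integers whose pairwise differences are multiples of 27 are exactly those sharing a remainder mod 27. Pigeonhole: the 27 residue classes mod 27 are the pigeonholes.
With 81 integers one could put 3 in each residue class and have no class reach 4.
The 82nd integer pushes some class to 4, so 27·3 + 1 = 82.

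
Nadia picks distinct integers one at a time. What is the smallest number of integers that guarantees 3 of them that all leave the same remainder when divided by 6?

13

Pigeonhole: the 6 residue classes mod 6 are the pigeonholes.
With 12 integers one could put 2 in each residue class and have no class reach 3.
The 13th integer pushes some class to 3, so 6·2 + 1 = 13.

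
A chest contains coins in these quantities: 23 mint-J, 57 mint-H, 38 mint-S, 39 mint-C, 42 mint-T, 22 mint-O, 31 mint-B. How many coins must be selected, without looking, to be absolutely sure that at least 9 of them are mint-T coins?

219

In the worst case for collecting mint-T coins, every non-mint-T coin comes out first.
There are 23 + 57 + 38 + 39 + 22 + 31 = 210 non-mint-T coins altogether.
After those, each further coin must be mint-T, so 210 + 9 = 219 draws guarantee 9 mint-T coins.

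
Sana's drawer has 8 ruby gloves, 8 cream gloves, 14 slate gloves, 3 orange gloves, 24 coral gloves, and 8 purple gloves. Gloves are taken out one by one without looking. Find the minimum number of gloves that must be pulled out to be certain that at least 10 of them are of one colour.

The 6 colours are the holes; the gloves drawn are the pigeons.
To avoid 10 of any one colour, the worst case takes at most 9 of each colour, or every glove of a colour that has fewer than 9.
That gives 8 + 8 + 9 + 3 + 9 + 8 = 45 gloves with no colour reaching 10.
The next glove forces some colour to 10, so 45 + 1 = 46.

46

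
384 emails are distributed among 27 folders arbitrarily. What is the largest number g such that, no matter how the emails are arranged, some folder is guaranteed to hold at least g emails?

The 27 folders are the holes and the 384 emails are the pigeons.
If every folder held at most 14 emails, the total would be at most 27 × 14 = 378, which is less than 384.
So some folder holds at least ⌈384/27⌉ = 15 emails.

15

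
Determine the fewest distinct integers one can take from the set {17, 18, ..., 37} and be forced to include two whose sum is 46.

16

Two chosen integers sum to 46 exactly when both halves of some pair {x, 46−x} with 17 ≤ x ≤ 46−x ≤ 29 are chosen — 6 such pairs.
The remaining 9 elements (those with no distinct partner in range) can never complete a 46-sum, so the worst case takes all of them and one from each pair: 9 + 6 = 15.
Pigeonhole: the 16th integer has to be the second member of some pair, so 15 + 1 = 16.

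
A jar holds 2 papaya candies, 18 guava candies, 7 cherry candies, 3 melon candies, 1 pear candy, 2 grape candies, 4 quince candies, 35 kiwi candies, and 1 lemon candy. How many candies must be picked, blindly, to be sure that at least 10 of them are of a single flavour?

39

An adversary could hand out at most 9 candies per flavour (7 flavours run out sooner): 2 + 9 + 7 + 3 + 1 + 2 + 4 + 9 + 1 = 38 candies and still no flavour has 10.
One more candy lands in a flavour already at 9, so 39 draws are enough and 38 are not.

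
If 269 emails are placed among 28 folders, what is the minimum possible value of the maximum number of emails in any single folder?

By the pigeonhole principle, the 28 folders are the holes and the 269 emails are the pigeons.
If every folder held at most 9 emails, the total would be at most 28 × 9 = 252, which is less than 269.
So some folder holds at least ⌈269/28⌉ = 10 emails.

10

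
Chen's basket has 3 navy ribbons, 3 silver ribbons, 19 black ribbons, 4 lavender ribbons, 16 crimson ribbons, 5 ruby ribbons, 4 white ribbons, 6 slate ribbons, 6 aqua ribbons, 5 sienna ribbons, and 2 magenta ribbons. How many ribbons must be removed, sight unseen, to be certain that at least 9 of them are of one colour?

Pigeonhole: put each drawn ribbon into a box by colour. The largest draw with every box below 9 takes min(count, 8) from each colour; colours with fewer than 8 contribute all they have.
Σ min(cᵢ, 8) = 3 + 3 + 8 + 4 + 8 + 5 + 4 + 6 + 6 + 5 + 2 = 54.
Draw number 54 + 1 = 55 must push one box to 9.

55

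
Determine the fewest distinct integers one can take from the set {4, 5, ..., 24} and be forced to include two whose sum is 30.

Group the elements by complementary pair {x, 30−x}: {6,24}, {7,23}, {8,22}, …, giving 9 two-element pairs, the single value 15 (it cannot pair with itself since the integers are distinct), and 2 integers whose partner 30−x falls outside [4,24].
By the pigeonhole principle, treating each of those 12 groups as a pigeonhole, one can pick one integer per group — 12 integers — with no two summing to 30.
The 13th integer lands in an occupied pair, forcing a sum of 30.

13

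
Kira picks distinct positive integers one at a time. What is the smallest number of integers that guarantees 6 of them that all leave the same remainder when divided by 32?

161

Pigeonhole: the 32 residue classes mod 32 are the pigeonholes.
With 160 integers one could put 5 in each residue class and have no class reach 6.
The 161st integer pushes some class to 6, so 32·5 + 1 = 161.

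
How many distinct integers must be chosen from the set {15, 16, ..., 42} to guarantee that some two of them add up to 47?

Two chosen integers sum to 47 exactly when both halves of some pair {x, 47−x} with 15 ≤ x ≤ 47−x ≤ 32 are chosen — 9 such pairs.
The remaining 10 elements (those with no distinct partner in range) can never complete a 47-sum, so the worst case takes all of them and one from each pair: 10 + 9 = 19.
The 20th integer has to be the second member of some pair, so 19 + 1 = 20.

20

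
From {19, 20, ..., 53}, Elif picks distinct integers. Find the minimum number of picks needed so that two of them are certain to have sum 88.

A set avoiding the sum 88 can contain at most one of each pair {x, 88−x}, plus the 17 elements whose complement lies outside the range or equal to its own complement.
The integers 19, …, 44 (26 of them) are such a set: any two sum to at least 19+20 = 39 and at most 43+44 = 87 < 88.
Any 27th integer completes one of the 9 pairs, so 27 choices force a sum of 88.

27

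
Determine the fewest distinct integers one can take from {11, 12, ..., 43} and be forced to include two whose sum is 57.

Group the elements by complementary pair {x, 57−x}: {14,43}, {15,42}, {16,41}, …, giving 15 two-element pairs and 3 integers whose partner 57−x falls outside [11,43].
Treating each of those 18 groups as a pigeonhole, one can pick one integer per group — 18 integers — with no two summing to 57.
The 19th integer lands in an occupied pair, forcing a sum of 57.

19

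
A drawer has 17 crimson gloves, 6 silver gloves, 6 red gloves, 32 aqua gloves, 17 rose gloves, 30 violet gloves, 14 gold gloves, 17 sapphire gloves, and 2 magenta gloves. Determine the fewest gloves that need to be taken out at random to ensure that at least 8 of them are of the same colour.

An adversary could hand out at most 7 gloves per colour (silver, red, magenta run out sooner): 7 + 6 + 6 + 7 + 7 + 7 + 7 + 7 + 2 = 56 gloves and still no colour has 8.
One more glove lands in a colour already at 7, so 57 draws are enough and 56 are not.

57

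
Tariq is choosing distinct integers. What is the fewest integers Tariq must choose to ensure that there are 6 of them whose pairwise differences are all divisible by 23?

Integers whose pairwise differences are multiples of 23 are exactly those sharing a remainder mod 23. The 23 residue classes mod 23 are the pigeonholes.
With 115 integers one could put 5 in each residue class and have no class reach 6.
The 116th integer pushes some class to 6, so 23·5 + 1 = 116.

116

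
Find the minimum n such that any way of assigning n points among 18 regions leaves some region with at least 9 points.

With 144 points one could put exactly 8 in each of the 18 regions, and no region would reach 9.
One more point must land in a region that already has 8, giving it 9.
So 18 × 8 + 1 = 145 points are required.

145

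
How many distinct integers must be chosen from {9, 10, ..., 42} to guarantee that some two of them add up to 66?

26

Two chosen integers sum to 66 exactly when both halves of some pair {x, 66−x} with 24 ≤ x ≤ 66−x ≤ 42 are chosen — 9 such pairs.
The remaining 16 elements (those with no distinct partner in range) can never complete a 66-sum, so the worst case takes all of them and one from each pair: 16 + 9 = 25.
The 26th integer has to be the second member of some pair, so 25 + 1 = 26.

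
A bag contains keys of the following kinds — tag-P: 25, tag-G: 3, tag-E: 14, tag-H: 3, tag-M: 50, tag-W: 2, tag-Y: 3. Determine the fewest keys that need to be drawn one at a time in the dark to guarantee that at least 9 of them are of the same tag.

An adversary could hand out at most 8 keys per tag (4 tags run out sooner): 8 + 3 + 8 + 3 + 8 + 2 + 3 = 35 keys and still no tag has 9.
Pigeonhole: one more key lands in a tag already at 8, so 36 draws are enough and 35 are not.

36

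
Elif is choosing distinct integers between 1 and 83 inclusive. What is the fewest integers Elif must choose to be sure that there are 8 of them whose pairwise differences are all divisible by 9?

Integers whose pairwise differences are multiples of 9 are exactly those sharing a remainder mod 9. By the pigeonhole principle, the 9 residue classes mod 9 are the pigeonholes.
With 63 integers one could put 7 in each residue class and have no class reach 8.
The 64th integer pushes some class to 8, so 9·7 + 1 = 64.

64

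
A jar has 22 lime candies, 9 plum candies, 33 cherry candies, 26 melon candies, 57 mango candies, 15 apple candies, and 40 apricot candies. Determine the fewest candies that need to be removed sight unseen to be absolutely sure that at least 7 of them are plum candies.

In the worst case for collecting plum candies, every non-plum candy comes out first.
There are 22 + 33 + 26 + 57 + 15 + 40 = 193 non-plum candies altogether.
After those, each further candy must be plum, so 193 + 7 = 200 draws guarantee 7 plum candies.

200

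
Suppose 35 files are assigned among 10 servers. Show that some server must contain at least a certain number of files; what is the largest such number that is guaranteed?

4

The 10 servers are the holes and the 35 files are the pigeons.
If every server held at most 3 files, the total would be at most 10 × 3 = 30, which is less than 35.
So some server holds at least ⌈35/10⌉ = 4 files.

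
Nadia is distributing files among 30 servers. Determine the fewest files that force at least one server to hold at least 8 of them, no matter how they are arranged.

211

With 210 files one could put exactly 7 in each of the 30 servers, and no server would reach 8.
By pigeonhole, one more file must land in a server that already has 7, giving it 8.
So 30 × 7 + 1 = 211 files are required.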